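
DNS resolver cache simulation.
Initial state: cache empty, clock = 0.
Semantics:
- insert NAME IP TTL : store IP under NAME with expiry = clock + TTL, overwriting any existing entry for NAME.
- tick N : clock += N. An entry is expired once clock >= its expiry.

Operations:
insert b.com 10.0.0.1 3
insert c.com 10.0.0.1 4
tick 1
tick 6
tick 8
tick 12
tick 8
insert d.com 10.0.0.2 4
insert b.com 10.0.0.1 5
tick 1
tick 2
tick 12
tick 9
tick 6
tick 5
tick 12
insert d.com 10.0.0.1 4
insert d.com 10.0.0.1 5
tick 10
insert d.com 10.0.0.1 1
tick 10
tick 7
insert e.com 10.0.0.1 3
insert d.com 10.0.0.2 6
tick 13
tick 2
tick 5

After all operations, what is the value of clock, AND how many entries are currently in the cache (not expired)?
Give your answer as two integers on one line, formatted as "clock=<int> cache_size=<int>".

Op 1: insert b.com -> 10.0.0.1 (expiry=0+3=3). clock=0
Op 2: insert c.com -> 10.0.0.1 (expiry=0+4=4). clock=0
Op 3: tick 1 -> clock=1.
Op 4: tick 6 -> clock=7. purged={b.com,c.com}
Op 5: tick 8 -> clock=15.
Op 6: tick 12 -> clock=27.
Op 7: tick 8 -> clock=35.
Op 8: insert d.com -> 10.0.0.2 (expiry=35+4=39). clock=35
Op 9: insert b.com -> 10.0.0.1 (expiry=35+5=40). clock=35
Op 10: tick 1 -> clock=36.
Op 11: tick 2 -> clock=38.
Op 12: tick 12 -> clock=50. purged={b.com,d.com}
Op 13: tick 9 -> clock=59.
Op 14: tick 6 -> clock=65.
Op 15: tick 5 -> clock=70.
Op 16: tick 12 -> clock=82.
Op 17: insert d.com -> 10.0.0.1 (expiry=82+4=86). clock=82
Op 18: insert d.com -> 10.0.0.1 (expiry=82+5=87). clock=82
Op 19: tick 10 -> clock=92. purged={d.com}
Op 20: insert d.com -> 10.0.0.1 (expiry=92+1=93). clock=92
Op 21: tick 10 -> clock=102. purged={d.com}
Op 22: tick 7 -> clock=109.
Op 23: insert e.com -> 10.0.0.1 (expiry=109+3=112). clock=109
Op 24: insert d.com -> 10.0.0.2 (expiry=109+6=115). clock=109
Op 25: tick 13 -> clock=122. purged={d.com,e.com}
Op 26: tick 2 -> clock=124.
Op 27: tick 5 -> clock=129.
Final clock = 129
Final cache (unexpired): {} -> size=0

Answer: clock=129 cache_size=0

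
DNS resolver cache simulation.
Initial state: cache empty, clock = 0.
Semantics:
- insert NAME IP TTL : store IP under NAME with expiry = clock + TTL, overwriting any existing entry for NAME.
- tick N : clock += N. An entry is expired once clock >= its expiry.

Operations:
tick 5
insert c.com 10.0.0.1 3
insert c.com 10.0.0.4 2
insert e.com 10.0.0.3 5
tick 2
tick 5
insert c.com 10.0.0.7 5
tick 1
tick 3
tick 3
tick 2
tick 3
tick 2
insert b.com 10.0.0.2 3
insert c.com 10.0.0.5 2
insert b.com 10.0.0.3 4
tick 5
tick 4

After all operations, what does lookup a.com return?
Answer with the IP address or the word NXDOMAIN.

Op 1: tick 5 -> clock=5.
Op 2: insert c.com -> 10.0.0.1 (expiry=5+3=8). clock=5
Op 3: insert c.com -> 10.0.0.4 (expiry=5+2=7). clock=5
Op 4: insert e.com -> 10.0.0.3 (expiry=5+5=10). clock=5
Op 5: tick 2 -> clock=7. purged={c.com}
Op 6: tick 5 -> clock=12. purged={e.com}
Op 7: insert c.com -> 10.0.0.7 (expiry=12+5=17). clock=12
Op 8: tick 1 -> clock=13.
Op 9: tick 3 -> clock=16.
Op 10: tick 3 -> clock=19. purged={c.com}
Op 11: tick 2 -> clock=21.
Op 12: tick 3 -> clock=24.
Op 13: tick 2 -> clock=26.
Op 14: insert b.com -> 10.0.0.2 (expiry=26+3=29). clock=26
Op 15: insert c.com -> 10.0.0.5 (expiry=26+2=28). clock=26
Op 16: insert b.com -> 10.0.0.3 (expiry=26+4=30). clock=26
Op 17: tick 5 -> clock=31. purged={b.com,c.com}
Op 18: tick 4 -> clock=35.
lookup a.com: not in cache (expired or never inserted)

Answer: NXDOMAIN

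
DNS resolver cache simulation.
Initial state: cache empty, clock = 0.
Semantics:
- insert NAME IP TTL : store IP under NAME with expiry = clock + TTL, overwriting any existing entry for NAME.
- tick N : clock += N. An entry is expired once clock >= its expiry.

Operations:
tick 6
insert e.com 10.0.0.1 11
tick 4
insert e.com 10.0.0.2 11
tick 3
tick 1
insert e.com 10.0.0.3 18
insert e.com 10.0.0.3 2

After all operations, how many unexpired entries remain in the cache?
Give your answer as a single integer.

Op 1: tick 6 -> clock=6.
Op 2: insert e.com -> 10.0.0.1 (expiry=6+11=17). clock=6
Op 3: tick 4 -> clock=10.
Op 4: insert e.com -> 10.0.0.2 (expiry=10+11=21). clock=10
Op 5: tick 3 -> clock=13.
Op 6: tick 1 -> clock=14.
Op 7: insert e.com -> 10.0.0.3 (expiry=14+18=32). clock=14
Op 8: insert e.com -> 10.0.0.3 (expiry=14+2=16). clock=14
Final cache (unexpired): {e.com} -> size=1

Answer: 1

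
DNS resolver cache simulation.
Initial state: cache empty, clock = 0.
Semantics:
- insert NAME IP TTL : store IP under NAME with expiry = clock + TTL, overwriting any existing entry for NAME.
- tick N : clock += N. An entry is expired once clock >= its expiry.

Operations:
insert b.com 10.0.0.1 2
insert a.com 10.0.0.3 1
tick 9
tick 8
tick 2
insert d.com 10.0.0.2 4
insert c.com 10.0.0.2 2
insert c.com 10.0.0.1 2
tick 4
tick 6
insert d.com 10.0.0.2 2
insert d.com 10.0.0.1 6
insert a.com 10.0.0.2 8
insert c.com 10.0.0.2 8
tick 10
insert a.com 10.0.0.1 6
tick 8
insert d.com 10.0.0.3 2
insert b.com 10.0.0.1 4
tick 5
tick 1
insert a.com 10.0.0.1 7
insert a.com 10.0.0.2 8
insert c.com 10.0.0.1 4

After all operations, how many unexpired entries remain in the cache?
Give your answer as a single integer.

Answer: 2

Derivation:
Op 1: insert b.com -> 10.0.0.1 (expiry=0+2=2). clock=0
Op 2: insert a.com -> 10.0.0.3 (expiry=0+1=1). clock=0
Op 3: tick 9 -> clock=9. purged={a.com,b.com}
Op 4: tick 8 -> clock=17.
Op 5: tick 2 -> clock=19.
Op 6: insert d.com -> 10.0.0.2 (expiry=19+4=23). clock=19
Op 7: insert c.com -> 10.0.0.2 (expiry=19+2=21). clock=19
Op 8: insert c.com -> 10.0.0.1 (expiry=19+2=21). clock=19
Op 9: tick 4 -> clock=23. purged={c.com,d.com}
Op 10: tick 6 -> clock=29.
Op 11: insert d.com -> 10.0.0.2 (expiry=29+2=31). clock=29
Op 12: insert d.com -> 10.0.0.1 (expiry=29+6=35). clock=29
Op 13: insert a.com -> 10.0.0.2 (expiry=29+8=37). clock=29
Op 14: insert c.com -> 10.0.0.2 (expiry=29+8=37). clock=29
Op 15: tick 10 -> clock=39. purged={a.com,c.com,d.com}
Op 16: insert a.com -> 10.0.0.1 (expiry=39+6=45). clock=39
Op 17: tick 8 -> clock=47. purged={a.com}
Op 18: insert d.com -> 10.0.0.3 (expiry=47+2=49). clock=47
Op 19: insert b.com -> 10.0.0.1 (expiry=47+4=51). clock=47
Op 20: tick 5 -> clock=52. purged={b.com,d.com}
Op 21: tick 1 -> clock=53.
Op 22: insert a.com -> 10.0.0.1 (expiry=53+7=60). clock=53
Op 23: insert a.com -> 10.0.0.2 (expiry=53+8=61). clock=53
Op 24: insert c.com -> 10.0.0.1 (expiry=53+4=57). clock=53
Final cache (unexpired): {a.com,c.com} -> size=2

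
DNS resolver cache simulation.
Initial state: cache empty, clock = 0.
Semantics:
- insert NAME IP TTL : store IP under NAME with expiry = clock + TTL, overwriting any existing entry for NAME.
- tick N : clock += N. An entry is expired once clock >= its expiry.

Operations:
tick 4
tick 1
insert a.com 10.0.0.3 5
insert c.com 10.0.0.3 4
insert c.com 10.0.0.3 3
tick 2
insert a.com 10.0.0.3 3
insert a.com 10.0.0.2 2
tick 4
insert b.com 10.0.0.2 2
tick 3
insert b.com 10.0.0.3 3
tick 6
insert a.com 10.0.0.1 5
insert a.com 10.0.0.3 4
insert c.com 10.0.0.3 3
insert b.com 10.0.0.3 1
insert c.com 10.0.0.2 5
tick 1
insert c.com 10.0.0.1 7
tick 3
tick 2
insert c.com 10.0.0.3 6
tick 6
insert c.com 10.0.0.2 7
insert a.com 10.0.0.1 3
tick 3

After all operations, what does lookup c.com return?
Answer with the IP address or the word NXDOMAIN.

Op 1: tick 4 -> clock=4.
Op 2: tick 1 -> clock=5.
Op 3: insert a.com -> 10.0.0.3 (expiry=5+5=10). clock=5
Op 4: insert c.com -> 10.0.0.3 (expiry=5+4=9). clock=5
Op 5: insert c.com -> 10.0.0.3 (expiry=5+3=8). clock=5
Op 6: tick 2 -> clock=7.
Op 7: insert a.com -> 10.0.0.3 (expiry=7+3=10). clock=7
Op 8: insert a.com -> 10.0.0.2 (expiry=7+2=9). clock=7
Op 9: tick 4 -> clock=11. purged={a.com,c.com}
Op 10: insert b.com -> 10.0.0.2 (expiry=11+2=13). clock=11
Op 11: tick 3 -> clock=14. purged={b.com}
Op 12: insert b.com -> 10.0.0.3 (expiry=14+3=17). clock=14
Op 13: tick 6 -> clock=20. purged={b.com}
Op 14: insert a.com -> 10.0.0.1 (expiry=20+5=25). clock=20
Op 15: insert a.com -> 10.0.0.3 (expiry=20+4=24). clock=20
Op 16: insert c.com -> 10.0.0.3 (expiry=20+3=23). clock=20
Op 17: insert b.com -> 10.0.0.3 (expiry=20+1=21). clock=20
Op 18: insert c.com -> 10.0.0.2 (expiry=20+5=25). clock=20
Op 19: tick 1 -> clock=21. purged={b.com}
Op 20: insert c.com -> 10.0.0.1 (expiry=21+7=28). clock=21
Op 21: tick 3 -> clock=24. purged={a.com}
Op 22: tick 2 -> clock=26.
Op 23: insert c.com -> 10.0.0.3 (expiry=26+6=32). clock=26
Op 24: tick 6 -> clock=32. purged={c.com}
Op 25: insert c.com -> 10.0.0.2 (expiry=32+7=39). clock=32
Op 26: insert a.com -> 10.0.0.1 (expiry=32+3=35). clock=32
Op 27: tick 3 -> clock=35. purged={a.com}
lookup c.com: present, ip=10.0.0.2 expiry=39 > clock=35

Answer: 10.0.0.2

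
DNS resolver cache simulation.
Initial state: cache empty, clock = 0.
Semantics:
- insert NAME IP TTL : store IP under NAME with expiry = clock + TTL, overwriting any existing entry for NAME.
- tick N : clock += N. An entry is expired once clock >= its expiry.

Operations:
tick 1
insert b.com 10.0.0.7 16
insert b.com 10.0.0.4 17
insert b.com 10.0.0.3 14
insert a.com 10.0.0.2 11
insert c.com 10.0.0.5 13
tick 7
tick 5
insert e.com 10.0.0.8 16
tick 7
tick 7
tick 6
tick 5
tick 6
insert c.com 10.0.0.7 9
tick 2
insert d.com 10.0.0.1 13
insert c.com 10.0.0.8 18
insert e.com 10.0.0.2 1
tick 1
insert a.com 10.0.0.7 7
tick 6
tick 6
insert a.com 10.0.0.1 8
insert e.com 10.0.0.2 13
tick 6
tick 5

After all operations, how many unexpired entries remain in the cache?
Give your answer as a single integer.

Op 1: tick 1 -> clock=1.
Op 2: insert b.com -> 10.0.0.7 (expiry=1+16=17). clock=1
Op 3: insert b.com -> 10.0.0.4 (expiry=1+17=18). clock=1
Op 4: insert b.com -> 10.0.0.3 (expiry=1+14=15). clock=1
Op 5: insert a.com -> 10.0.0.2 (expiry=1+11=12). clock=1
Op 6: insert c.com -> 10.0.0.5 (expiry=1+13=14). clock=1
Op 7: tick 7 -> clock=8.
Op 8: tick 5 -> clock=13. purged={a.com}
Op 9: insert e.com -> 10.0.0.8 (expiry=13+16=29). clock=13
Op 10: tick 7 -> clock=20. purged={b.com,c.com}
Op 11: tick 7 -> clock=27.
Op 12: tick 6 -> clock=33. purged={e.com}
Op 13: tick 5 -> clock=38.
Op 14: tick 6 -> clock=44.
Op 15: insert c.com -> 10.0.0.7 (expiry=44+9=53). clock=44
Op 16: tick 2 -> clock=46.
Op 17: insert d.com -> 10.0.0.1 (expiry=46+13=59). clock=46
Op 18: insert c.com -> 10.0.0.8 (expiry=46+18=64). clock=46
Op 19: insert e.com -> 10.0.0.2 (expiry=46+1=47). clock=46
Op 20: tick 1 -> clock=47. purged={e.com}
Op 21: insert a.com -> 10.0.0.7 (expiry=47+7=54). clock=47
Op 22: tick 6 -> clock=53.
Op 23: tick 6 -> clock=59. purged={a.com,d.com}
Op 24: insert a.com -> 10.0.0.1 (expiry=59+8=67). clock=59
Op 25: insert e.com -> 10.0.0.2 (expiry=59+13=72). clock=59
Op 26: tick 6 -> clock=65. purged={c.com}
Op 27: tick 5 -> clock=70. purged={a.com}
Final cache (unexpired): {e.com} -> size=1

Answer: 1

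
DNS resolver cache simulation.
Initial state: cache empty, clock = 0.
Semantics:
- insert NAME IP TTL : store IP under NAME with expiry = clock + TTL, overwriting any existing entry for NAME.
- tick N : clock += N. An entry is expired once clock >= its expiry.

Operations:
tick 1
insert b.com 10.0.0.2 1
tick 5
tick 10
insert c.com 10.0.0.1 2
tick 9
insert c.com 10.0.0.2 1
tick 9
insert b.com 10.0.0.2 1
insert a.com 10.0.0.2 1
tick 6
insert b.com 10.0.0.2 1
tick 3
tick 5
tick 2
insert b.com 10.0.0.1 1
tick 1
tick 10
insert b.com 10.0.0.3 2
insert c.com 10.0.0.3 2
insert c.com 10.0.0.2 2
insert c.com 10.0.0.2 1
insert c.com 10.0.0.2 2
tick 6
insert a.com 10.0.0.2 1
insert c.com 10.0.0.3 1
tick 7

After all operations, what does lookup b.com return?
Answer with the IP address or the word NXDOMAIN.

Answer: NXDOMAIN

Derivation:
Op 1: tick 1 -> clock=1.
Op 2: insert b.com -> 10.0.0.2 (expiry=1+1=2). clock=1
Op 3: tick 5 -> clock=6. purged={b.com}
Op 4: tick 10 -> clock=16.
Op 5: insert c.com -> 10.0.0.1 (expiry=16+2=18). clock=16
Op 6: tick 9 -> clock=25. purged={c.com}
Op 7: insert c.com -> 10.0.0.2 (expiry=25+1=26). clock=25
Op 8: tick 9 -> clock=34. purged={c.com}
Op 9: insert b.com -> 10.0.0.2 (expiry=34+1=35). clock=34
Op 10: insert a.com -> 10.0.0.2 (expiry=34+1=35). clock=34
Op 11: tick 6 -> clock=40. purged={a.com,b.com}
Op 12: insert b.com -> 10.0.0.2 (expiry=40+1=41). clock=40
Op 13: tick 3 -> clock=43. purged={b.com}
Op 14: tick 5 -> clock=48.
Op 15: tick 2 -> clock=50.
Op 16: insert b.com -> 10.0.0.1 (expiry=50+1=51). clock=50
Op 17: tick 1 -> clock=51. purged={b.com}
Op 18: tick 10 -> clock=61.
Op 19: insert b.com -> 10.0.0.3 (expiry=61+2=63). clock=61
Op 20: insert c.com -> 10.0.0.3 (expiry=61+2=63). clock=61
Op 21: insert c.com -> 10.0.0.2 (expiry=61+2=63). clock=61
Op 22: insert c.com -> 10.0.0.2 (expiry=61+1=62). clock=61
Op 23: insert c.com -> 10.0.0.2 (expiry=61+2=63). clock=61
Op 24: tick 6 -> clock=67. purged={b.com,c.com}
Op 25: insert a.com -> 10.0.0.2 (expiry=67+1=68). clock=67
Op 26: insert c.com -> 10.0.0.3 (expiry=67+1=68). clock=67
Op 27: tick 7 -> clock=74. purged={a.com,c.com}
lookup b.com: not in cache (expired or never inserted)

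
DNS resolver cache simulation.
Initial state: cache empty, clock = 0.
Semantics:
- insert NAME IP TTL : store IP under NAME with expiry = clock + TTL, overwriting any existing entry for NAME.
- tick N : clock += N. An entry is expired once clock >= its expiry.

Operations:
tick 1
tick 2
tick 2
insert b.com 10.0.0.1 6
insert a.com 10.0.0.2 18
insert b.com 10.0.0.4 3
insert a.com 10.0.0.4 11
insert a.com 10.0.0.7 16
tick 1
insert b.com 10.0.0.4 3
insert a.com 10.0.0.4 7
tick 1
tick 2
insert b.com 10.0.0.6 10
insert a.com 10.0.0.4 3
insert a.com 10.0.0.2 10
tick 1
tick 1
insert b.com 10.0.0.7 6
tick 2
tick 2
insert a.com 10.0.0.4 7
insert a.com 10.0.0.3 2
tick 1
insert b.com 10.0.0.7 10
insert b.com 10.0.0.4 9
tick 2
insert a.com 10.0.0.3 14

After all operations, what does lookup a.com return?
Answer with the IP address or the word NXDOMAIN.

Op 1: tick 1 -> clock=1.
Op 2: tick 2 -> clock=3.
Op 3: tick 2 -> clock=5.
Op 4: insert b.com -> 10.0.0.1 (expiry=5+6=11). clock=5
Op 5: insert a.com -> 10.0.0.2 (expiry=5+18=23). clock=5
Op 6: insert b.com -> 10.0.0.4 (expiry=5+3=8). clock=5
Op 7: insert a.com -> 10.0.0.4 (expiry=5+11=16). clock=5
Op 8: insert a.com -> 10.0.0.7 (expiry=5+16=21). clock=5
Op 9: tick 1 -> clock=6.
Op 10: insert b.com -> 10.0.0.4 (expiry=6+3=9). clock=6
Op 11: insert a.com -> 10.0.0.4 (expiry=6+7=13). clock=6
Op 12: tick 1 -> clock=7.
Op 13: tick 2 -> clock=9. purged={b.com}
Op 14: insert b.com -> 10.0.0.6 (expiry=9+10=19). clock=9
Op 15: insert a.com -> 10.0.0.4 (expiry=9+3=12). clock=9
Op 16: insert a.com -> 10.0.0.2 (expiry=9+10=19). clock=9
Op 17: tick 1 -> clock=10.
Op 18: tick 1 -> clock=11.
Op 19: insert b.com -> 10.0.0.7 (expiry=11+6=17). clock=11
Op 20: tick 2 -> clock=13.
Op 21: tick 2 -> clock=15.
Op 22: insert a.com -> 10.0.0.4 (expiry=15+7=22). clock=15
Op 23: insert a.com -> 10.0.0.3 (expiry=15+2=17). clock=15
Op 24: tick 1 -> clock=16.
Op 25: insert b.com -> 10.0.0.7 (expiry=16+10=26). clock=16
Op 26: insert b.com -> 10.0.0.4 (expiry=16+9=25). clock=16
Op 27: tick 2 -> clock=18. purged={a.com}
Op 28: insert a.com -> 10.0.0.3 (expiry=18+14=32). clock=18
lookup a.com: present, ip=10.0.0.3 expiry=32 > clock=18

Answer: 10.0.0.3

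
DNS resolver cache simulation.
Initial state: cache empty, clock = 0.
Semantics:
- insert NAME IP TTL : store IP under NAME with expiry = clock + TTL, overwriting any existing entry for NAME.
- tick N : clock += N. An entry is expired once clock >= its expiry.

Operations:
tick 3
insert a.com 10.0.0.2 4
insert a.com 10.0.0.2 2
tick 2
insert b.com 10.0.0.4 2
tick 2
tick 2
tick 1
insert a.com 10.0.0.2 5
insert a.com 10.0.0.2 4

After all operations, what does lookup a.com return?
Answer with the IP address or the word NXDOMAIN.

Answer: 10.0.0.2

Derivation:
Op 1: tick 3 -> clock=3.
Op 2: insert a.com -> 10.0.0.2 (expiry=3+4=7). clock=3
Op 3: insert a.com -> 10.0.0.2 (expiry=3+2=5). clock=3
Op 4: tick 2 -> clock=5. purged={a.com}
Op 5: insert b.com -> 10.0.0.4 (expiry=5+2=7). clock=5
Op 6: tick 2 -> clock=7. purged={b.com}
Op 7: tick 2 -> clock=9.
Op 8: tick 1 -> clock=10.
Op 9: insert a.com -> 10.0.0.2 (expiry=10+5=15). clock=10
Op 10: insert a.com -> 10.0.0.2 (expiry=10+4=14). clock=10
lookup a.com: present, ip=10.0.0.2 expiry=14 > clock=10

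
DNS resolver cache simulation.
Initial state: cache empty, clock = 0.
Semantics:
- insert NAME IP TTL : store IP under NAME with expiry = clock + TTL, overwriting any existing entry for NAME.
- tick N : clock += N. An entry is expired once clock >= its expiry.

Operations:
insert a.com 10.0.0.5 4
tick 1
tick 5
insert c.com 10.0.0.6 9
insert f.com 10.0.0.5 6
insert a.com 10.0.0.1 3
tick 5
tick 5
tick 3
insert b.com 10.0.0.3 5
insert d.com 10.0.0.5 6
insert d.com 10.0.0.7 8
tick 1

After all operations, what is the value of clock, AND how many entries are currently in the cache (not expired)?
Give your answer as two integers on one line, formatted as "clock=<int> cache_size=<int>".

Answer: clock=20 cache_size=2

Derivation:
Op 1: insert a.com -> 10.0.0.5 (expiry=0+4=4). clock=0
Op 2: tick 1 -> clock=1.
Op 3: tick 5 -> clock=6. purged={a.com}
Op 4: insert c.com -> 10.0.0.6 (expiry=6+9=15). clock=6
Op 5: insert f.com -> 10.0.0.5 (expiry=6+6=12). clock=6
Op 6: insert a.com -> 10.0.0.1 (expiry=6+3=9). clock=6
Op 7: tick 5 -> clock=11. purged={a.com}
Op 8: tick 5 -> clock=16. purged={c.com,f.com}
Op 9: tick 3 -> clock=19.
Op 10: insert b.com -> 10.0.0.3 (expiry=19+5=24). clock=19
Op 11: insert d.com -> 10.0.0.5 (expiry=19+6=25). clock=19
Op 12: insert d.com -> 10.0.0.7 (expiry=19+8=27). clock=19
Op 13: tick 1 -> clock=20.
Final clock = 20
Final cache (unexpired): {b.com,d.com} -> size=2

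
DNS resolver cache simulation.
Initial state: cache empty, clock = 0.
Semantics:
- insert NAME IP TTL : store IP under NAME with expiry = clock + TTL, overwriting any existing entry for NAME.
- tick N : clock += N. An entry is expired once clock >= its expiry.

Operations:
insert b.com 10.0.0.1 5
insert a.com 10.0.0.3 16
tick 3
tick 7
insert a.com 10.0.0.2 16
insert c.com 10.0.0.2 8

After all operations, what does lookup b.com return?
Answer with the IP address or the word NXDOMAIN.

Op 1: insert b.com -> 10.0.0.1 (expiry=0+5=5). clock=0
Op 2: insert a.com -> 10.0.0.3 (expiry=0+16=16). clock=0
Op 3: tick 3 -> clock=3.
Op 4: tick 7 -> clock=10. purged={b.com}
Op 5: insert a.com -> 10.0.0.2 (expiry=10+16=26). clock=10
Op 6: insert c.com -> 10.0.0.2 (expiry=10+8=18). clock=10
lookup b.com: not in cache (expired or never inserted)

Answer: NXDOMAIN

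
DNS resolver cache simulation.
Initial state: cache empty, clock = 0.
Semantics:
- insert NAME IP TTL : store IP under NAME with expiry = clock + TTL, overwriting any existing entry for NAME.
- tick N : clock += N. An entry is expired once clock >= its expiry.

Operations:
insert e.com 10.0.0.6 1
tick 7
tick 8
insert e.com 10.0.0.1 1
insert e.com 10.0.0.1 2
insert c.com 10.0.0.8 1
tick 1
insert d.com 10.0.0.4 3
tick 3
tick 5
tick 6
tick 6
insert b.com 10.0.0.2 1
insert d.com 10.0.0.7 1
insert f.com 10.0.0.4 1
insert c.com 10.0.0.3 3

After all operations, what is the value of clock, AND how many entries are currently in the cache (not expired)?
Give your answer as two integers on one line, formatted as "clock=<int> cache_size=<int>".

Op 1: insert e.com -> 10.0.0.6 (expiry=0+1=1). clock=0
Op 2: tick 7 -> clock=7. purged={e.com}
Op 3: tick 8 -> clock=15.
Op 4: insert e.com -> 10.0.0.1 (expiry=15+1=16). clock=15
Op 5: insert e.com -> 10.0.0.1 (expiry=15+2=17). clock=15
Op 6: insert c.com -> 10.0.0.8 (expiry=15+1=16). clock=15
Op 7: tick 1 -> clock=16. purged={c.com}
Op 8: insert d.com -> 10.0.0.4 (expiry=16+3=19). clock=16
Op 9: tick 3 -> clock=19. purged={d.com,e.com}
Op 10: tick 5 -> clock=24.
Op 11: tick 6 -> clock=30.
Op 12: tick 6 -> clock=36.
Op 13: insert b.com -> 10.0.0.2 (expiry=36+1=37). clock=36
Op 14: insert d.com -> 10.0.0.7 (expiry=36+1=37). clock=36
Op 15: insert f.com -> 10.0.0.4 (expiry=36+1=37). clock=36
Op 16: insert c.com -> 10.0.0.3 (expiry=36+3=39). clock=36
Final clock = 36
Final cache (unexpired): {b.com,c.com,d.com,f.com} -> size=4

Answer: clock=36 cache_size=4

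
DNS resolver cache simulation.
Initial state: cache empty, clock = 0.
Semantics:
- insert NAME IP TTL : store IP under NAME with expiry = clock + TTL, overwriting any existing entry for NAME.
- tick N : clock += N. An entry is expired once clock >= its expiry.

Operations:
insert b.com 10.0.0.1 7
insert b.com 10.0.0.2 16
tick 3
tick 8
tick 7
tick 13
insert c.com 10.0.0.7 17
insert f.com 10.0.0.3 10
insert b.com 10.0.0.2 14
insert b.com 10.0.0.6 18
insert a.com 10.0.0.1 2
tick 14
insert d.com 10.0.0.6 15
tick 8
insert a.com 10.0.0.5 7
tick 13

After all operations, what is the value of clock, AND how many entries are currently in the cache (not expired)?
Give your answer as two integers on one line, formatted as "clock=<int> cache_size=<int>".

Answer: clock=66 cache_size=0

Derivation:
Op 1: insert b.com -> 10.0.0.1 (expiry=0+7=7). clock=0
Op 2: insert b.com -> 10.0.0.2 (expiry=0+16=16). clock=0
Op 3: tick 3 -> clock=3.
Op 4: tick 8 -> clock=11.
Op 5: tick 7 -> clock=18. purged={b.com}
Op 6: tick 13 -> clock=31.
Op 7: insert c.com -> 10.0.0.7 (expiry=31+17=48). clock=31
Op 8: insert f.com -> 10.0.0.3 (expiry=31+10=41). clock=31
Op 9: insert b.com -> 10.0.0.2 (expiry=31+14=45). clock=31
Op 10: insert b.com -> 10.0.0.6 (expiry=31+18=49). clock=31
Op 11: insert a.com -> 10.0.0.1 (expiry=31+2=33). clock=31
Op 12: tick 14 -> clock=45. purged={a.com,f.com}
Op 13: insert d.com -> 10.0.0.6 (expiry=45+15=60). clock=45
Op 14: tick 8 -> clock=53. purged={b.com,c.com}
Op 15: insert a.com -> 10.0.0.5 (expiry=53+7=60). clock=53
Op 16: tick 13 -> clock=66. purged={a.com,d.com}
Final clock = 66
Final cache (unexpired): {} -> size=0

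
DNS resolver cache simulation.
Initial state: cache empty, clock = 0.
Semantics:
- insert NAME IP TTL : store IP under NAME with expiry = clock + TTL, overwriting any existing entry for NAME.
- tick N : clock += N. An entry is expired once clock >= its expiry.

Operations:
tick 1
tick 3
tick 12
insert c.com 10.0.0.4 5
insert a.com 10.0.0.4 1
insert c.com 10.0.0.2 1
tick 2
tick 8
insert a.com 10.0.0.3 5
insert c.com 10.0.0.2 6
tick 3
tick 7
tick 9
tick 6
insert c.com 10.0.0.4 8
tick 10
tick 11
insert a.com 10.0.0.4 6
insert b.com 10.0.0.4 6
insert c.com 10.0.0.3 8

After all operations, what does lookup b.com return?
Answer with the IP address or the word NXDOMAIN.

Op 1: tick 1 -> clock=1.
Op 2: tick 3 -> clock=4.
Op 3: tick 12 -> clock=16.
Op 4: insert c.com -> 10.0.0.4 (expiry=16+5=21). clock=16
Op 5: insert a.com -> 10.0.0.4 (expiry=16+1=17). clock=16
Op 6: insert c.com -> 10.0.0.2 (expiry=16+1=17). clock=16
Op 7: tick 2 -> clock=18. purged={a.com,c.com}
Op 8: tick 8 -> clock=26.
Op 9: insert a.com -> 10.0.0.3 (expiry=26+5=31). clock=26
Op 10: insert c.com -> 10.0.0.2 (expiry=26+6=32). clock=26
Op 11: tick 3 -> clock=29.
Op 12: tick 7 -> clock=36. purged={a.com,c.com}
Op 13: tick 9 -> clock=45.
Op 14: tick 6 -> clock=51.
Op 15: insert c.com -> 10.0.0.4 (expiry=51+8=59). clock=51
Op 16: tick 10 -> clock=61. purged={c.com}
Op 17: tick 11 -> clock=72.
Op 18: insert a.com -> 10.0.0.4 (expiry=72+6=78). clock=72
Op 19: insert b.com -> 10.0.0.4 (expiry=72+6=78). clock=72
Op 20: insert c.com -> 10.0.0.3 (expiry=72+8=80). clock=72
lookup b.com: present, ip=10.0.0.4 expiry=78 > clock=72

Answer: 10.0.0.4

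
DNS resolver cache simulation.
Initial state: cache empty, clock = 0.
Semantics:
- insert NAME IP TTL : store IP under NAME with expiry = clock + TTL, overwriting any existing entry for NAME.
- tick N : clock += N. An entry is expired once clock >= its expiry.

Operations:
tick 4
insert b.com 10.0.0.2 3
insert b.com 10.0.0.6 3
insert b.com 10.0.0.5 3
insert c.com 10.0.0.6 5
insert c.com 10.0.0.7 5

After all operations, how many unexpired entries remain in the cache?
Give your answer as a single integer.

Op 1: tick 4 -> clock=4.
Op 2: insert b.com -> 10.0.0.2 (expiry=4+3=7). clock=4
Op 3: insert b.com -> 10.0.0.6 (expiry=4+3=7). clock=4
Op 4: insert b.com -> 10.0.0.5 (expiry=4+3=7). clock=4
Op 5: insert c.com -> 10.0.0.6 (expiry=4+5=9). clock=4
Op 6: insert c.com -> 10.0.0.7 (expiry=4+5=9). clock=4
Final cache (unexpired): {b.com,c.com} -> size=2

Answer: 2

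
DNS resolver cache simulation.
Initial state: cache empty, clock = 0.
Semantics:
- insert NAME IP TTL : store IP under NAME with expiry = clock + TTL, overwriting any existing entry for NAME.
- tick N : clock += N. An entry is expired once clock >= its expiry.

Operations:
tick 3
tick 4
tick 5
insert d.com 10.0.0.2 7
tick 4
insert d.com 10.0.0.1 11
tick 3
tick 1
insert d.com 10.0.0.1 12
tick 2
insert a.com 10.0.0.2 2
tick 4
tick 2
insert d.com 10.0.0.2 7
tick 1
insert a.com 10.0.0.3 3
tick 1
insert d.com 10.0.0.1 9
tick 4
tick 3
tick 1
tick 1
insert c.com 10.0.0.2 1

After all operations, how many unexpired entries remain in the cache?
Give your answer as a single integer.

Answer: 1

Derivation:
Op 1: tick 3 -> clock=3.
Op 2: tick 4 -> clock=7.
Op 3: tick 5 -> clock=12.
Op 4: insert d.com -> 10.0.0.2 (expiry=12+7=19). clock=12
Op 5: tick 4 -> clock=16.
Op 6: insert d.com -> 10.0.0.1 (expiry=16+11=27). clock=16
Op 7: tick 3 -> clock=19.
Op 8: tick 1 -> clock=20.
Op 9: insert d.com -> 10.0.0.1 (expiry=20+12=32). clock=20
Op 10: tick 2 -> clock=22.
Op 11: insert a.com -> 10.0.0.2 (expiry=22+2=24). clock=22
Op 12: tick 4 -> clock=26. purged={a.com}
Op 13: tick 2 -> clock=28.
Op 14: insert d.com -> 10.0.0.2 (expiry=28+7=35). clock=28
Op 15: tick 1 -> clock=29.
Op 16: insert a.com -> 10.0.0.3 (expiry=29+3=32). clock=29
Op 17: tick 1 -> clock=30.
Op 18: insert d.com -> 10.0.0.1 (expiry=30+9=39). clock=30
Op 19: tick 4 -> clock=34. purged={a.com}
Op 20: tick 3 -> clock=37.
Op 21: tick 1 -> clock=38.
Op 22: tick 1 -> clock=39. purged={d.com}
Op 23: insert c.com -> 10.0.0.2 (expiry=39+1=40). clock=39
Final cache (unexpired): {c.com} -> size=1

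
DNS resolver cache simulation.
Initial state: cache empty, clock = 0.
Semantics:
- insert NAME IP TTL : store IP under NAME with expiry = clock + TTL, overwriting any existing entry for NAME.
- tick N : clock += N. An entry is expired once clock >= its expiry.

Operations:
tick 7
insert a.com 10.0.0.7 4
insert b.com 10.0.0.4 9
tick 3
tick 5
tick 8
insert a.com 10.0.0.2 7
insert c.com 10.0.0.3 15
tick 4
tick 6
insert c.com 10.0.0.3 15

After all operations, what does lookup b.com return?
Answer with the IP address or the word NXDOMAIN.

Answer: NXDOMAIN

Derivation:
Op 1: tick 7 -> clock=7.
Op 2: insert a.com -> 10.0.0.7 (expiry=7+4=11). clock=7
Op 3: insert b.com -> 10.0.0.4 (expiry=7+9=16). clock=7
Op 4: tick 3 -> clock=10.
Op 5: tick 5 -> clock=15. purged={a.com}
Op 6: tick 8 -> clock=23. purged={b.com}
Op 7: insert a.com -> 10.0.0.2 (expiry=23+7=30). clock=23
Op 8: insert c.com -> 10.0.0.3 (expiry=23+15=38). clock=23
Op 9: tick 4 -> clock=27.
Op 10: tick 6 -> clock=33. purged={a.com}
Op 11: insert c.com -> 10.0.0.3 (expiry=33+15=48). clock=33
lookup b.com: not in cache (expired or never inserted)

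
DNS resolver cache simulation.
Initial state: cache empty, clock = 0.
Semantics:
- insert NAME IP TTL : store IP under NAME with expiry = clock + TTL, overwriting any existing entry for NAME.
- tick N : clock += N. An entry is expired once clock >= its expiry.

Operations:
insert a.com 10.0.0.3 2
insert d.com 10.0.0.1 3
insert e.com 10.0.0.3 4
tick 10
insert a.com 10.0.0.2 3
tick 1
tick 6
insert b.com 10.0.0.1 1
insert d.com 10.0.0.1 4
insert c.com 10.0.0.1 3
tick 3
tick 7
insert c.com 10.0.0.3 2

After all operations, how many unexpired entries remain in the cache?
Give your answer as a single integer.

Op 1: insert a.com -> 10.0.0.3 (expiry=0+2=2). clock=0
Op 2: insert d.com -> 10.0.0.1 (expiry=0+3=3). clock=0
Op 3: insert e.com -> 10.0.0.3 (expiry=0+4=4). clock=0
Op 4: tick 10 -> clock=10. purged={a.com,d.com,e.com}
Op 5: insert a.com -> 10.0.0.2 (expiry=10+3=13). clock=10
Op 6: tick 1 -> clock=11.
Op 7: tick 6 -> clock=17. purged={a.com}
Op 8: insert b.com -> 10.0.0.1 (expiry=17+1=18). clock=17
Op 9: insert d.com -> 10.0.0.1 (expiry=17+4=21). clock=17
Op 10: insert c.com -> 10.0.0.1 (expiry=17+3=20). clock=17
Op 11: tick 3 -> clock=20. purged={b.com,c.com}
Op 12: tick 7 -> clock=27. purged={d.com}
Op 13: insert c.com -> 10.0.0.3 (expiry=27+2=29). clock=27
Final cache (unexpired): {c.com} -> size=1

Answer: 1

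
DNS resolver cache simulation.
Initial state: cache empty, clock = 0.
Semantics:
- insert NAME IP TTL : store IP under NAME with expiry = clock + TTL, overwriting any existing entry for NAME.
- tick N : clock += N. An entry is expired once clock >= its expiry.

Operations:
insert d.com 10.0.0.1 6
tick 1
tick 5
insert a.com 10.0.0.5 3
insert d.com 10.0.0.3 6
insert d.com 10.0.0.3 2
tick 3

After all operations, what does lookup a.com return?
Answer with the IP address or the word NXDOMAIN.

Answer: NXDOMAIN

Derivation:
Op 1: insert d.com -> 10.0.0.1 (expiry=0+6=6). clock=0
Op 2: tick 1 -> clock=1.
Op 3: tick 5 -> clock=6. purged={d.com}
Op 4: insert a.com -> 10.0.0.5 (expiry=6+3=9). clock=6
Op 5: insert d.com -> 10.0.0.3 (expiry=6+6=12). clock=6
Op 6: insert d.com -> 10.0.0.3 (expiry=6+2=8). clock=6
Op 7: tick 3 -> clock=9. purged={a.com,d.com}
lookup a.com: not in cache (expired or never inserted)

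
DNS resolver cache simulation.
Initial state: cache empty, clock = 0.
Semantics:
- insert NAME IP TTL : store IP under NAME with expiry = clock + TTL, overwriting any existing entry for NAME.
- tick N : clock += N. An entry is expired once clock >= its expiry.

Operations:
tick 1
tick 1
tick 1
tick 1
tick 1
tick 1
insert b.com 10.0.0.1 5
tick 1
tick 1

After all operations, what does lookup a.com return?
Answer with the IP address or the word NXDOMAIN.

Op 1: tick 1 -> clock=1.
Op 2: tick 1 -> clock=2.
Op 3: tick 1 -> clock=3.
Op 4: tick 1 -> clock=4.
Op 5: tick 1 -> clock=5.
Op 6: tick 1 -> clock=6.
Op 7: insert b.com -> 10.0.0.1 (expiry=6+5=11). clock=6
Op 8: tick 1 -> clock=7.
Op 9: tick 1 -> clock=8.
lookup a.com: not in cache (expired or never inserted)

Answer: NXDOMAIN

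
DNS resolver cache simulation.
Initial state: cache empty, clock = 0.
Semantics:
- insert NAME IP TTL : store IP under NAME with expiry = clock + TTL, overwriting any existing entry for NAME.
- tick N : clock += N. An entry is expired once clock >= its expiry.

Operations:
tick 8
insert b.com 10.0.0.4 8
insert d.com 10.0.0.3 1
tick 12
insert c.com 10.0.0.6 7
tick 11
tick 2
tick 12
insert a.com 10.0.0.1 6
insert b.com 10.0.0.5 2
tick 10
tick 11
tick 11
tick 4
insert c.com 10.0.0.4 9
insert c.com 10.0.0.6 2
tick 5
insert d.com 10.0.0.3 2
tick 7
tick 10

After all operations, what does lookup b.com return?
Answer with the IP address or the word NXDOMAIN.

Op 1: tick 8 -> clock=8.
Op 2: insert b.com -> 10.0.0.4 (expiry=8+8=16). clock=8
Op 3: insert d.com -> 10.0.0.3 (expiry=8+1=9). clock=8
Op 4: tick 12 -> clock=20. purged={b.com,d.com}
Op 5: insert c.com -> 10.0.0.6 (expiry=20+7=27). clock=20
Op 6: tick 11 -> clock=31. purged={c.com}
Op 7: tick 2 -> clock=33.
Op 8: tick 12 -> clock=45.
Op 9: insert a.com -> 10.0.0.1 (expiry=45+6=51). clock=45
Op 10: insert b.com -> 10.0.0.5 (expiry=45+2=47). clock=45
Op 11: tick 10 -> clock=55. purged={a.com,b.com}
Op 12: tick 11 -> clock=66.
Op 13: tick 11 -> clock=77.
Op 14: tick 4 -> clock=81.
Op 15: insert c.com -> 10.0.0.4 (expiry=81+9=90). clock=81
Op 16: insert c.com -> 10.0.0.6 (expiry=81+2=83). clock=81
Op 17: tick 5 -> clock=86. purged={c.com}
Op 18: insert d.com -> 10.0.0.3 (expiry=86+2=88). clock=86
Op 19: tick 7 -> clock=93. purged={d.com}
Op 20: tick 10 -> clock=103.
lookup b.com: not in cache (expired or never inserted)

Answer: NXDOMAIN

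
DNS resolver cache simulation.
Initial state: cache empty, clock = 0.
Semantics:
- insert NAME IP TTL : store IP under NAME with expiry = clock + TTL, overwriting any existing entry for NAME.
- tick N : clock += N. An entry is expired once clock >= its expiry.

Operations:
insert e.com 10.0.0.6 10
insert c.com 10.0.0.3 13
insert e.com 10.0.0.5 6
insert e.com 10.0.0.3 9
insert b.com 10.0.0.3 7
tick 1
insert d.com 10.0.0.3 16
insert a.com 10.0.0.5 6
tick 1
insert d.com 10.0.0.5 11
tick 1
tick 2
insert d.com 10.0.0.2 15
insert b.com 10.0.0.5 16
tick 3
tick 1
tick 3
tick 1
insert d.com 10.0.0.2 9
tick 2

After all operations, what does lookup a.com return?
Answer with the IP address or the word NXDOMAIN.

Op 1: insert e.com -> 10.0.0.6 (expiry=0+10=10). clock=0
Op 2: insert c.com -> 10.0.0.3 (expiry=0+13=13). clock=0
Op 3: insert e.com -> 10.0.0.5 (expiry=0+6=6). clock=0
Op 4: insert e.com -> 10.0.0.3 (expiry=0+9=9). clock=0
Op 5: insert b.com -> 10.0.0.3 (expiry=0+7=7). clock=0
Op 6: tick 1 -> clock=1.
Op 7: insert d.com -> 10.0.0.3 (expiry=1+16=17). clock=1
Op 8: insert a.com -> 10.0.0.5 (expiry=1+6=7). clock=1
Op 9: tick 1 -> clock=2.
Op 10: insert d.com -> 10.0.0.5 (expiry=2+11=13). clock=2
Op 11: tick 1 -> clock=3.
Op 12: tick 2 -> clock=5.
Op 13: insert d.com -> 10.0.0.2 (expiry=5+15=20). clock=5
Op 14: insert b.com -> 10.0.0.5 (expiry=5+16=21). clock=5
Op 15: tick 3 -> clock=8. purged={a.com}
Op 16: tick 1 -> clock=9. purged={e.com}
Op 17: tick 3 -> clock=12.
Op 18: tick 1 -> clock=13. purged={c.com}
Op 19: insert d.com -> 10.0.0.2 (expiry=13+9=22). clock=13
Op 20: tick 2 -> clock=15.
lookup a.com: not in cache (expired or never inserted)

Answer: NXDOMAIN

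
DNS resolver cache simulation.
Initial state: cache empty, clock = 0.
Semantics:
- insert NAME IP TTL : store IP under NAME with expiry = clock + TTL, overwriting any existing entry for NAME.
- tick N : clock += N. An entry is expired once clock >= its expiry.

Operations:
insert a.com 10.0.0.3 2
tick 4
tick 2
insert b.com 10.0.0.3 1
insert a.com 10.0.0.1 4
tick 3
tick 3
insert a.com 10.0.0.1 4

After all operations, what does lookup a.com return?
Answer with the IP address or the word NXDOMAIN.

Answer: 10.0.0.1

Derivation:
Op 1: insert a.com -> 10.0.0.3 (expiry=0+2=2). clock=0
Op 2: tick 4 -> clock=4. purged={a.com}
Op 3: tick 2 -> clock=6.
Op 4: insert b.com -> 10.0.0.3 (expiry=6+1=7). clock=6
Op 5: insert a.com -> 10.0.0.1 (expiry=6+4=10). clock=6
Op 6: tick 3 -> clock=9. purged={b.com}
Op 7: tick 3 -> clock=12. purged={a.com}
Op 8: insert a.com -> 10.0.0.1 (expiry=12+4=16). clock=12
lookup a.com: present, ip=10.0.0.1 expiry=16 > clock=12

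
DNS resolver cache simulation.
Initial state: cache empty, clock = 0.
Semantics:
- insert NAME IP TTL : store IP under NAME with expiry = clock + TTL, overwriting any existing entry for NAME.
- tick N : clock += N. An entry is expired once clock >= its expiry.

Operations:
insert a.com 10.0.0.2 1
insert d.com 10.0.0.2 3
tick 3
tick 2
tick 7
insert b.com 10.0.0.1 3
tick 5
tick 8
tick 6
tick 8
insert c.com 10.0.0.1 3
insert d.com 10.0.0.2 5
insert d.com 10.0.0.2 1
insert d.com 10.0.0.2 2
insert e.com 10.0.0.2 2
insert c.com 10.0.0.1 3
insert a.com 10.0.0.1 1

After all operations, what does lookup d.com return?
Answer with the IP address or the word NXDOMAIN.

Answer: 10.0.0.2

Derivation:
Op 1: insert a.com -> 10.0.0.2 (expiry=0+1=1). clock=0
Op 2: insert d.com -> 10.0.0.2 (expiry=0+3=3). clock=0
Op 3: tick 3 -> clock=3. purged={a.com,d.com}
Op 4: tick 2 -> clock=5.
Op 5: tick 7 -> clock=12.
Op 6: insert b.com -> 10.0.0.1 (expiry=12+3=15). clock=12
Op 7: tick 5 -> clock=17. purged={b.com}
Op 8: tick 8 -> clock=25.
Op 9: tick 6 -> clock=31.
Op 10: tick 8 -> clock=39.
Op 11: insert c.com -> 10.0.0.1 (expiry=39+3=42). clock=39
Op 12: insert d.com -> 10.0.0.2 (expiry=39+5=44). clock=39
Op 13: insert d.com -> 10.0.0.2 (expiry=39+1=40). clock=39
Op 14: insert d.com -> 10.0.0.2 (expiry=39+2=41). clock=39
Op 15: insert e.com -> 10.0.0.2 (expiry=39+2=41). clock=39
Op 16: insert c.com -> 10.0.0.1 (expiry=39+3=42). clock=39
Op 17: insert a.com -> 10.0.0.1 (expiry=39+1=40). clock=39
lookup d.com: present, ip=10.0.0.2 expiry=41 > clock=39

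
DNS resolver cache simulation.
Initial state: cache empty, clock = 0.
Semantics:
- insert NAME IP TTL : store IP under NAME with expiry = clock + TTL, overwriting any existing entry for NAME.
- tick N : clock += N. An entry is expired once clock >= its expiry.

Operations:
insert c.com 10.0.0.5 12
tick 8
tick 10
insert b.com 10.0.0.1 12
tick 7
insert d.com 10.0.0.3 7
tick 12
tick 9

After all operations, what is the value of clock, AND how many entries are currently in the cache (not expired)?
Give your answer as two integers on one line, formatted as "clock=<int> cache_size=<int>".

Answer: clock=46 cache_size=0

Derivation:
Op 1: insert c.com -> 10.0.0.5 (expiry=0+12=12). clock=0
Op 2: tick 8 -> clock=8.
Op 3: tick 10 -> clock=18. purged={c.com}
Op 4: insert b.com -> 10.0.0.1 (expiry=18+12=30). clock=18
Op 5: tick 7 -> clock=25.
Op 6: insert d.com -> 10.0.0.3 (expiry=25+7=32). clock=25
Op 7: tick 12 -> clock=37. purged={b.com,d.com}
Op 8: tick 9 -> clock=46.
Final clock = 46
Final cache (unexpired): {} -> size=0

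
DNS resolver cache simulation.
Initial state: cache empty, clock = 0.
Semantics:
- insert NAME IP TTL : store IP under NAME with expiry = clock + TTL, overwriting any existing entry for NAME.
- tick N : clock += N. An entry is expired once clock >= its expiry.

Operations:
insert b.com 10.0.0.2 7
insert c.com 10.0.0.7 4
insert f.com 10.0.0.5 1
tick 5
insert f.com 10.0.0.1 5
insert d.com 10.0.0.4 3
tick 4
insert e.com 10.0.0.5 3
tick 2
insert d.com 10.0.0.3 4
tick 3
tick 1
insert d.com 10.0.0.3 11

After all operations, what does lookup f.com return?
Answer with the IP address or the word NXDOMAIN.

Op 1: insert b.com -> 10.0.0.2 (expiry=0+7=7). clock=0
Op 2: insert c.com -> 10.0.0.7 (expiry=0+4=4). clock=0
Op 3: insert f.com -> 10.0.0.5 (expiry=0+1=1). clock=0
Op 4: tick 5 -> clock=5. purged={c.com,f.com}
Op 5: insert f.com -> 10.0.0.1 (expiry=5+5=10). clock=5
Op 6: insert d.com -> 10.0.0.4 (expiry=5+3=8). clock=5
Op 7: tick 4 -> clock=9. purged={b.com,d.com}
Op 8: insert e.com -> 10.0.0.5 (expiry=9+3=12). clock=9
Op 9: tick 2 -> clock=11. purged={f.com}
Op 10: insert d.com -> 10.0.0.3 (expiry=11+4=15). clock=11
Op 11: tick 3 -> clock=14. purged={e.com}
Op 12: tick 1 -> clock=15. purged={d.com}
Op 13: insert d.com -> 10.0.0.3 (expiry=15+11=26). clock=15
lookup f.com: not in cache (expired or never inserted)

Answer: NXDOMAIN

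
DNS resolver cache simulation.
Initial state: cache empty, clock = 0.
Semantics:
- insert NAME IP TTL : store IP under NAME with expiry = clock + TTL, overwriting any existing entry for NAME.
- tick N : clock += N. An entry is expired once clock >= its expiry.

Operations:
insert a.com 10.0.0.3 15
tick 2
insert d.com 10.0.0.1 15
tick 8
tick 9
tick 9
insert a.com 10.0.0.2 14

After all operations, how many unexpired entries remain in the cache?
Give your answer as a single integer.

Op 1: insert a.com -> 10.0.0.3 (expiry=0+15=15). clock=0
Op 2: tick 2 -> clock=2.
Op 3: insert d.com -> 10.0.0.1 (expiry=2+15=17). clock=2
Op 4: tick 8 -> clock=10.
Op 5: tick 9 -> clock=19. purged={a.com,d.com}
Op 6: tick 9 -> clock=28.
Op 7: insert a.com -> 10.0.0.2 (expiry=28+14=42). clock=28
Final cache (unexpired): {a.com} -> size=1

Answer: 1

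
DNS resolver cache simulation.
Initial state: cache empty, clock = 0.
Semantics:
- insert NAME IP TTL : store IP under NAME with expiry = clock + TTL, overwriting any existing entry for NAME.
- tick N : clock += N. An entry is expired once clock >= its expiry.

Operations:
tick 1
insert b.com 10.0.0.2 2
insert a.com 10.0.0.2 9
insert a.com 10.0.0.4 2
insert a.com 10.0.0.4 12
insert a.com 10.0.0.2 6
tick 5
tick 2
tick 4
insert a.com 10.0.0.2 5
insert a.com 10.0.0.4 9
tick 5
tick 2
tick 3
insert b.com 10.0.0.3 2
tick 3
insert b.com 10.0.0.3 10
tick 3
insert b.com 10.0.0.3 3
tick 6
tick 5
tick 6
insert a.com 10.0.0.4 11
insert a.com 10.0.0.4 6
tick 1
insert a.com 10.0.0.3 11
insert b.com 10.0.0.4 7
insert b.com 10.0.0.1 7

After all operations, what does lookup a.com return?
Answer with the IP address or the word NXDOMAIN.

Op 1: tick 1 -> clock=1.
Op 2: insert b.com -> 10.0.0.2 (expiry=1+2=3). clock=1
Op 3: insert a.com -> 10.0.0.2 (expiry=1+9=10). clock=1
Op 4: insert a.com -> 10.0.0.4 (expiry=1+2=3). clock=1
Op 5: insert a.com -> 10.0.0.4 (expiry=1+12=13). clock=1
Op 6: insert a.com -> 10.0.0.2 (expiry=1+6=7). clock=1
Op 7: tick 5 -> clock=6. purged={b.com}
Op 8: tick 2 -> clock=8. purged={a.com}
Op 9: tick 4 -> clock=12.
Op 10: insert a.com -> 10.0.0.2 (expiry=12+5=17). clock=12
Op 11: insert a.com -> 10.0.0.4 (expiry=12+9=21). clock=12
Op 12: tick 5 -> clock=17.
Op 13: tick 2 -> clock=19.
Op 14: tick 3 -> clock=22. purged={a.com}
Op 15: insert b.com -> 10.0.0.3 (expiry=22+2=24). clock=22
Op 16: tick 3 -> clock=25. purged={b.com}
Op 17: insert b.com -> 10.0.0.3 (expiry=25+10=35). clock=25
Op 18: tick 3 -> clock=28.
Op 19: insert b.com -> 10.0.0.3 (expiry=28+3=31). clock=28
Op 20: tick 6 -> clock=34. purged={b.com}
Op 21: tick 5 -> clock=39.
Op 22: tick 6 -> clock=45.
Op 23: insert a.com -> 10.0.0.4 (expiry=45+11=56). clock=45
Op 24: insert a.com -> 10.0.0.4 (expiry=45+6=51). clock=45
Op 25: tick 1 -> clock=46.
Op 26: insert a.com -> 10.0.0.3 (expiry=46+11=57). clock=46
Op 27: insert b.com -> 10.0.0.4 (expiry=46+7=53). clock=46
Op 28: insert b.com -> 10.0.0.1 (expiry=46+7=53). clock=46
lookup a.com: present, ip=10.0.0.3 expiry=57 > clock=46

Answer: 10.0.0.3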